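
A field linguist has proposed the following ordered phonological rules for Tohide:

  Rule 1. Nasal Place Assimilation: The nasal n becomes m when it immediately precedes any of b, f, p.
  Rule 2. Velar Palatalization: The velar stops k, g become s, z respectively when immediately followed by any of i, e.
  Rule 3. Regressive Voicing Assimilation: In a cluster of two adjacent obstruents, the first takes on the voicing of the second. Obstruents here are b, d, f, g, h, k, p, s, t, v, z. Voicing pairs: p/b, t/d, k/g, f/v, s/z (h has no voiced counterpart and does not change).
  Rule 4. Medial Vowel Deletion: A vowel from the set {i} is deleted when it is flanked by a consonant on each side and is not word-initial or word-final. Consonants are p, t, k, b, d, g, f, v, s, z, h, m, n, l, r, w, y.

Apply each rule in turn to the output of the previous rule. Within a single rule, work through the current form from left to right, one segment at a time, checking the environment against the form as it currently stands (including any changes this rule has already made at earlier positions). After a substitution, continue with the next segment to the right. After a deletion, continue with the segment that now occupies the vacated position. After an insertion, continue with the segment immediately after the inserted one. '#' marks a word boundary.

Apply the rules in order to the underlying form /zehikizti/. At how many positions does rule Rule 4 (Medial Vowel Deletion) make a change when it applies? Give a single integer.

2

Rule 1 Nasal Place Assimilation: no change — [zehikizti]
Rule 2 Velar Palatalization: [zehikizti] → [zehisizti]
Rule 3 Regressive Voicing Assimilation: [zehisizti] → [zehisisti]
Rule 4 Medial Vowel Deletion: [zehisisti] → [zehssti]
Rule Rule 4 changed 2 position(s).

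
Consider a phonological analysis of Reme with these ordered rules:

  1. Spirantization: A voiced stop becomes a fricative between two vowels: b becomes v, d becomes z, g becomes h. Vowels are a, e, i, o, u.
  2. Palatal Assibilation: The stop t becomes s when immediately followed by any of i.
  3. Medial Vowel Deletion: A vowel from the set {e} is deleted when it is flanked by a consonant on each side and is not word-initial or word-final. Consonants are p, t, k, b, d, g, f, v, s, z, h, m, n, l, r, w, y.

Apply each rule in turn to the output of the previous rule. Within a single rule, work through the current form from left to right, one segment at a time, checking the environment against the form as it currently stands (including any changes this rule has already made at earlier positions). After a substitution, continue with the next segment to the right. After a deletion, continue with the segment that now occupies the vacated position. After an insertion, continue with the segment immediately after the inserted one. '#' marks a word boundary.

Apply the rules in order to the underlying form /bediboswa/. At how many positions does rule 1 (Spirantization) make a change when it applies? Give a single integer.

1 Spirantization: [bediboswa] → [bezivoswa]
2 Palatal Assibilation: no change — [bezivoswa]
3 Medial Vowel Deletion: [bezivoswa] → [bzivoswa]
Rule 1 changed 2 position(s).

2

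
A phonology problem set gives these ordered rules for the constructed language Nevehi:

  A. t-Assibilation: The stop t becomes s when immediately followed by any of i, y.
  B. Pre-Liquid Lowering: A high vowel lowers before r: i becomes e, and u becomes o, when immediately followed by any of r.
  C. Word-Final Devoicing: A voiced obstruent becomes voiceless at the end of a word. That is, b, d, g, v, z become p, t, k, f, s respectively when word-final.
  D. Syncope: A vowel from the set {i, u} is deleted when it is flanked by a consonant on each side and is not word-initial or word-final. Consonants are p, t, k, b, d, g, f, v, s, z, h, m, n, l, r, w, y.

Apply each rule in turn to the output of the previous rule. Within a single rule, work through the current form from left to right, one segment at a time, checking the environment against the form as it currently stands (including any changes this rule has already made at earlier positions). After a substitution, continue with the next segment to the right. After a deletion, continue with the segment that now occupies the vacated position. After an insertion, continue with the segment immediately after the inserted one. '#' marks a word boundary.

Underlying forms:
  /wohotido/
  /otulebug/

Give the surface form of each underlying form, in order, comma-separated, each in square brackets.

/wohotido/:
  A t-Assibilation: [wohotido] → [wohosido]
  B Pre-Liquid Lowering: no change — [wohosido]
  C Word-Final Devoicing: no change — [wohosido]
  D Syncope: [wohosido] → [wohosdo]
/otulebug/:
  A t-Assibilation: no change — [otulebug]
  B Pre-Liquid Lowering: no change — [otulebug]
  C Word-Final Devoicing: [otulebug] → [otulebuk]
  D Syncope: [otulebuk] → [otlebk]

[wohosdo], [otlebk]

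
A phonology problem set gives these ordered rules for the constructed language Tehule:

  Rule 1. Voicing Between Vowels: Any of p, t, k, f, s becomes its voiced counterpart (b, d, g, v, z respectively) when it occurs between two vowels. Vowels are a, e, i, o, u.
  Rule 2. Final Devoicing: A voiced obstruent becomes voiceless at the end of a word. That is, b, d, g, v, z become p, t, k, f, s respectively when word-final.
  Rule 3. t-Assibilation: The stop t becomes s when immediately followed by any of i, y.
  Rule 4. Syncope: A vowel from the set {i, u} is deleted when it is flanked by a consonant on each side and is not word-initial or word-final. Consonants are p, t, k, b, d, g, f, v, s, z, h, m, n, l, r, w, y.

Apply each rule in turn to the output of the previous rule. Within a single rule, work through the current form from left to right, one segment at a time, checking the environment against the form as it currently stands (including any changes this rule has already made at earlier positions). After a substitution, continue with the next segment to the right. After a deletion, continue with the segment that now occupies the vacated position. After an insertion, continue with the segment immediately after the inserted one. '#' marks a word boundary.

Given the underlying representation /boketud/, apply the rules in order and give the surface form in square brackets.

Rule 1 Voicing Between Vowels: [boketud] → [bogedud]
Rule 2 Final Devoicing: [bogedud] → [bogedut]
Rule 3 t-Assibilation: no change — [bogedut]
Rule 4 Syncope: [bogedut] → [bogedt]

[bogedt]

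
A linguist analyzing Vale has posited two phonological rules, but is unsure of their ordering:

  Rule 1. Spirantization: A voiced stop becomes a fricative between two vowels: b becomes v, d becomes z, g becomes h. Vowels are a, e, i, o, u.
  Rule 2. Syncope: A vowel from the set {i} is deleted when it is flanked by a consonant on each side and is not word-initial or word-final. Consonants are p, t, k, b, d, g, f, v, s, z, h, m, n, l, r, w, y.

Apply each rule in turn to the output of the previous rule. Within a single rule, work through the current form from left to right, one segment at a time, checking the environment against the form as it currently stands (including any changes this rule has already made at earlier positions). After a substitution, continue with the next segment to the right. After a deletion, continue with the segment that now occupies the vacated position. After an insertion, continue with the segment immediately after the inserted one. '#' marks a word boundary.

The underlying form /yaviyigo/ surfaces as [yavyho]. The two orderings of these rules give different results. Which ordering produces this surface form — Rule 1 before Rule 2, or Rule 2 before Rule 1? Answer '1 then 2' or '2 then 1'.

Order 1 then 2:
  1 Spirantization: [yaviyigo] → [yaviyiho]
  2 Syncope: [yaviyiho] → [yavyho]
  result: [yavyho]
Order 2 then 1:
  2 Syncope: [yaviyigo] → [yavygo]
  1 Spirantization: no change — [yavygo]
  result: [yavygo]

1 then 2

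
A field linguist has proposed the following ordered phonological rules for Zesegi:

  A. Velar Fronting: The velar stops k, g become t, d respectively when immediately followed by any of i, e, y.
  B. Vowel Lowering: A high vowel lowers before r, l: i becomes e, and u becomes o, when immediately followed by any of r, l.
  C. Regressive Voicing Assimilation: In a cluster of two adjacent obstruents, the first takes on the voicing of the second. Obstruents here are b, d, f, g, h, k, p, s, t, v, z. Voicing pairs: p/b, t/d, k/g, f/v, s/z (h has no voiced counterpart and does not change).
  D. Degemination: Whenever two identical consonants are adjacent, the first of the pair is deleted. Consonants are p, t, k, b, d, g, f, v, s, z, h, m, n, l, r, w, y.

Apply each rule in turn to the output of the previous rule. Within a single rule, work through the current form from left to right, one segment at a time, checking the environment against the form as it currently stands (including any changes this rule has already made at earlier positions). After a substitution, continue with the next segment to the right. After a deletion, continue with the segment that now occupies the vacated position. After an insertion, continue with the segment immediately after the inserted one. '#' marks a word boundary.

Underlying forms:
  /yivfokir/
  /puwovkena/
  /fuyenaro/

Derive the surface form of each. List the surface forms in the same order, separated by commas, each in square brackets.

/yivfokir/:
  A Velar Fronting: [yivfokir] → [yivfotir]
  B Vowel Lowering: [yivfotir] → [yivfoter]
  C Regressive Voicing Assimilation: [yivfoter] → [yiffoter]
  D Degemination: [yiffoter] → [yifoter]
/puwovkena/:
  A Velar Fronting: [puwovkena] → [puwovtena]
  B Vowel Lowering: no change — [puwovtena]
  C Regressive Voicing Assimilation: [puwovtena] → [puwoftena]
  D Degemination: no change — [puwoftena]
/fuyenaro/:
  A Velar Fronting: no change — [fuyenaro]
  B Vowel Lowering: no change — [fuyenaro]
  C Regressive Voicing Assimilation: no change — [fuyenaro]
  D Degemination: no change — [fuyenaro]

[yifoter], [puwoftena], [fuyenaro]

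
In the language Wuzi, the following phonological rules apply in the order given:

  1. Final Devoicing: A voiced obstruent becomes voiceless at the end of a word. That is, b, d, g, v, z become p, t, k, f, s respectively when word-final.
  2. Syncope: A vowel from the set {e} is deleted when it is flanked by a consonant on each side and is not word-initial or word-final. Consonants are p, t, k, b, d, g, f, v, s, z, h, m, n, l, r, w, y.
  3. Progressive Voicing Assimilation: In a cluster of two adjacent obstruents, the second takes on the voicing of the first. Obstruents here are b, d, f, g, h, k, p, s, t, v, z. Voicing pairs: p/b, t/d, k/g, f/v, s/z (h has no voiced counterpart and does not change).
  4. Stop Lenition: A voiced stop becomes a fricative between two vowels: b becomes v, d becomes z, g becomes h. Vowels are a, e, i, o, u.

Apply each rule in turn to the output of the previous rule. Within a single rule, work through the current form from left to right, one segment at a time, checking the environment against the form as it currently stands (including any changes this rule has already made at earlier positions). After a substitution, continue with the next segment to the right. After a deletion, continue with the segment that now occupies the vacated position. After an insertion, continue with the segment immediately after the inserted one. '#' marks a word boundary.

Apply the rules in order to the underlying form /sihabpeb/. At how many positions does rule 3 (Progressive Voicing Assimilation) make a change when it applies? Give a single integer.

1 Final Devoicing: [sihabpeb] → [sihabpep]
2 Syncope: [sihabpep] → [sihabpp]
3 Progressive Voicing Assimilation: [sihabpp] → [sihabbb]
4 Stop Lenition: no change — [sihabbb]
Rule 3 changed 2 position(s).

2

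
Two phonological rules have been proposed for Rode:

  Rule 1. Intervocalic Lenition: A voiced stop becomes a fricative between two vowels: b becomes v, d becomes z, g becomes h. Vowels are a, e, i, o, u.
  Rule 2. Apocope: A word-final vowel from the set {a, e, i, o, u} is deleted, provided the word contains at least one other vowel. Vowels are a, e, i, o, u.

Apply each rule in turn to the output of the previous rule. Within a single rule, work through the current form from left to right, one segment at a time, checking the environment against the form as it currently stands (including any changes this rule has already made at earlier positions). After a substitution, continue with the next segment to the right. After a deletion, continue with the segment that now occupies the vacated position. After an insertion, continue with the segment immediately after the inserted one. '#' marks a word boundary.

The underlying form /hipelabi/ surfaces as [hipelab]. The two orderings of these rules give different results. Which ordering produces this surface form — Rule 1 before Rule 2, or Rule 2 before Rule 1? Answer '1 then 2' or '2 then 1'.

Order 1 then 2:
  1 Intervocalic Lenition: [hipelabi] → [hipelavi]
  2 Apocope: [hipelavi] → [hipelav]
  result: [hipelav]
Order 2 then 1:
  2 Apocope: [hipelabi] → [hipelab]
  1 Intervocalic Lenition: no change — [hipelab]
  result: [hipelab]

2 then 1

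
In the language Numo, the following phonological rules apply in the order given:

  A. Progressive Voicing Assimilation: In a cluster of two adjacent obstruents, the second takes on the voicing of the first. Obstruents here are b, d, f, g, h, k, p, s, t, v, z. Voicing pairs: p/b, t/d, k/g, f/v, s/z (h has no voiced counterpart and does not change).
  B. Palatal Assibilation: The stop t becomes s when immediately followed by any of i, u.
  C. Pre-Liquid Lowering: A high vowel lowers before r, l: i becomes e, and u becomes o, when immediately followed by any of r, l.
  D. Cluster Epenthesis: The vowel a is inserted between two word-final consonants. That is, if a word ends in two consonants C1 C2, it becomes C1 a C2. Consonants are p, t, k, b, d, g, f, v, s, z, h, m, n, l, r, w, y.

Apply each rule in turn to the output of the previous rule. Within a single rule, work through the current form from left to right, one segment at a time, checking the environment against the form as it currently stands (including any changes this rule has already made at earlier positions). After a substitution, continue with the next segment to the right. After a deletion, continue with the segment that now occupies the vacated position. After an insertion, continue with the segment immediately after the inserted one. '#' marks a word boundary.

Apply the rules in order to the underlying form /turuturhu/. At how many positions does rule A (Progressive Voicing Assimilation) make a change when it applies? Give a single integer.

A Progressive Voicing Assimilation: no change — [turuturhu]
B Palatal Assibilation: [turuturhu] → [surusurhu]
C Pre-Liquid Lowering: [surusurhu] → [sorusorhu]
D Cluster Epenthesis: no change — [sorusorhu]
Rule A changed 0 position(s).

0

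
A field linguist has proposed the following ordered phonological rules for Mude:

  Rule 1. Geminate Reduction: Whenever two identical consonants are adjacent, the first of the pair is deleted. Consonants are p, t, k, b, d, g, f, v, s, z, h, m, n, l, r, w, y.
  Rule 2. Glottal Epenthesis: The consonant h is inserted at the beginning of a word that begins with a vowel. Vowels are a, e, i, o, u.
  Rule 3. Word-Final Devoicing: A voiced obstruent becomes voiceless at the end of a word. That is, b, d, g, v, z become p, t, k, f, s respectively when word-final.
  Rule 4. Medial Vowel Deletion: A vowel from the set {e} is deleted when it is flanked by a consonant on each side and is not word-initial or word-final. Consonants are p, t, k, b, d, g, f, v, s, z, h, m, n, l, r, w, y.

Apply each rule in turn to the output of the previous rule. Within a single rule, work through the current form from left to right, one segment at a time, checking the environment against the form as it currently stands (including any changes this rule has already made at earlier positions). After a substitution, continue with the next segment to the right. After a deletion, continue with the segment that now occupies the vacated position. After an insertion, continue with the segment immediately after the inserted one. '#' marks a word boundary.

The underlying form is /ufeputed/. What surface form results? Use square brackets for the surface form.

[hufputt]

Rule 1 Geminate Reduction: no change — [ufeputed]
Rule 2 Glottal Epenthesis: [ufeputed] → [hufeputed]
Rule 3 Word-Final Devoicing: [hufeputed] → [hufeputet]
Rule 4 Medial Vowel Deletion: [hufeputet] → [hufputt]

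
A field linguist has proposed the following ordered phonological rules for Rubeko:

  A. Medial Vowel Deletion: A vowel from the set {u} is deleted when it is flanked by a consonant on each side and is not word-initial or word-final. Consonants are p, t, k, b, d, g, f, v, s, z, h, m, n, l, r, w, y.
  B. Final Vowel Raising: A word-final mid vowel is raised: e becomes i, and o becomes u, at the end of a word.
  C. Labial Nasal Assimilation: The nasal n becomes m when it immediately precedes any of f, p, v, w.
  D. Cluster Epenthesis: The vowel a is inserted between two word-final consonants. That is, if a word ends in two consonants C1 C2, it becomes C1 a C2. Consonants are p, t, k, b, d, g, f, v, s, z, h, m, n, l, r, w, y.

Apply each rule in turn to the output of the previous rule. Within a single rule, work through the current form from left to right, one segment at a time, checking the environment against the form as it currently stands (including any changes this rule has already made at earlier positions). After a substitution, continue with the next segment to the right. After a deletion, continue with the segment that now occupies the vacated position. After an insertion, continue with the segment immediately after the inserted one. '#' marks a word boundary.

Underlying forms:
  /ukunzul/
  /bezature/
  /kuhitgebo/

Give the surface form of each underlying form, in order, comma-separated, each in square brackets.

[uknzal], [bezatri], [khitgebu]

/ukunzul/:
  A Medial Vowel Deletion: [ukunzul] → [uknzl]
  B Final Vowel Raising: no change — [uknzl]
  C Labial Nasal Assimilation: no change — [uknzl]
  D Cluster Epenthesis: [uknzl] → [uknzal]
/bezature/:
  A Medial Vowel Deletion: [bezature] → [bezatre]
  B Final Vowel Raising: [bezatre] → [bezatri]
  C Labial Nasal Assimilation: no change — [bezatri]
  D Cluster Epenthesis: no change — [bezatri]
/kuhitgebo/:
  A Medial Vowel Deletion: [kuhitgebo] → [khitgebo]
  B Final Vowel Raising: [khitgebo] → [khitgebu]
  C Labial Nasal Assimilation: no change — [khitgebu]
  D Cluster Epenthesis: no change — [khitgebu]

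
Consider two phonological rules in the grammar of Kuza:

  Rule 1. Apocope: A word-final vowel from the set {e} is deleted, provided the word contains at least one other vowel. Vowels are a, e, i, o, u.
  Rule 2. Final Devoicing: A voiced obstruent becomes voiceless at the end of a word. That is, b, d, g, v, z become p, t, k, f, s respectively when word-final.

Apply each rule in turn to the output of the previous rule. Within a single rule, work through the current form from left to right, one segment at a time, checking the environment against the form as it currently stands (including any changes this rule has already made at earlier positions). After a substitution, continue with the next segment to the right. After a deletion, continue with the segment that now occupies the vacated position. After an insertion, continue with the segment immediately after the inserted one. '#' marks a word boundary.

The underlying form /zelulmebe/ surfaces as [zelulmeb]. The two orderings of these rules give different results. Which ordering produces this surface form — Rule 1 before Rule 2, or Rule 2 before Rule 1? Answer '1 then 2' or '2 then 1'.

2 then 1

Order 1 then 2:
  1 Apocope: [zelulmebe] → [zelulmeb]
  2 Final Devoicing: [zelulmeb] → [zelulmep]
  result: [zelulmep]
Order 2 then 1:
  2 Final Devoicing: no change — [zelulmebe]
  1 Apocope: [zelulmebe] → [zelulmeb]
  result: [zelulmeb]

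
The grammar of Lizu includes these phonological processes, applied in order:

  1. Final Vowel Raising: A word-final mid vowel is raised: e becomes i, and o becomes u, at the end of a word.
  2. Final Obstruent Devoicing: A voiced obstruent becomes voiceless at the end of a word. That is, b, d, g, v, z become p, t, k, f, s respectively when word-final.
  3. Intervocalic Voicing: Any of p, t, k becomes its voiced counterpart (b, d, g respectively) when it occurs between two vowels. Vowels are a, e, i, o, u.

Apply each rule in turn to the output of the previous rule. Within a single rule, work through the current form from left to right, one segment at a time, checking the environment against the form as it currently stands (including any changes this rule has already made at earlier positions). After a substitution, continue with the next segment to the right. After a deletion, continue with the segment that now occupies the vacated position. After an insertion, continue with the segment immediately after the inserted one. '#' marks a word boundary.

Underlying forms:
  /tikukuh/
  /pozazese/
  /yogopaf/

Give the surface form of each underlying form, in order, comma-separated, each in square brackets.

[tiguguh], [pozazesi], [yogobaf]

/tikukuh/:
  1 Final Vowel Raising: no change — [tikukuh]
  2 Final Obstruent Devoicing: no change — [tikukuh]
  3 Intervocalic Voicing: [tikukuh] → [tiguguh]
/pozazese/:
  1 Final Vowel Raising: [pozazese] → [pozazesi]
  2 Final Obstruent Devoicing: no change — [pozazesi]
  3 Intervocalic Voicing: no change — [pozazesi]
/yogopaf/:
  1 Final Vowel Raising: no change — [yogopaf]
  2 Final Obstruent Devoicing: no change — [yogopaf]
  3 Intervocalic Voicing: [yogopaf] → [yogobaf]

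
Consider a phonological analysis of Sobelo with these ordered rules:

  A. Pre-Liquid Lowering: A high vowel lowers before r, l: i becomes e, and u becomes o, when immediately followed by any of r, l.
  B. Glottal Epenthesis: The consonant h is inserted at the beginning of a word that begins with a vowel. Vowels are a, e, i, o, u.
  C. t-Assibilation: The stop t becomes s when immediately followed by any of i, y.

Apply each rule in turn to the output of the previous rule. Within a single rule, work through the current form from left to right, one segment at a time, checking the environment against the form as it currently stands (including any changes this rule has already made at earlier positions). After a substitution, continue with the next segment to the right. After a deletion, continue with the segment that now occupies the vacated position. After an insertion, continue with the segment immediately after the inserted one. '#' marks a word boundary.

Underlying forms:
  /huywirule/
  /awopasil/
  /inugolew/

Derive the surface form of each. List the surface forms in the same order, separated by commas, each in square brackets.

[huywerole], [hawopasel], [hinugolew]

/huywirule/:
  A Pre-Liquid Lowering: [huywirule] → [huywerole]
  B Glottal Epenthesis: no change — [huywerole]
  C t-Assibilation: no change — [huywerole]
/awopasil/:
  A Pre-Liquid Lowering: [awopasil] → [awopasel]
  B Glottal Epenthesis: [awopasel] → [hawopasel]
  C t-Assibilation: no change — [hawopasel]
/inugolew/:
  A Pre-Liquid Lowering: no change — [inugolew]
  B Glottal Epenthesis: [inugolew] → [hinugolew]
  C t-Assibilation: no change — [hinugolew]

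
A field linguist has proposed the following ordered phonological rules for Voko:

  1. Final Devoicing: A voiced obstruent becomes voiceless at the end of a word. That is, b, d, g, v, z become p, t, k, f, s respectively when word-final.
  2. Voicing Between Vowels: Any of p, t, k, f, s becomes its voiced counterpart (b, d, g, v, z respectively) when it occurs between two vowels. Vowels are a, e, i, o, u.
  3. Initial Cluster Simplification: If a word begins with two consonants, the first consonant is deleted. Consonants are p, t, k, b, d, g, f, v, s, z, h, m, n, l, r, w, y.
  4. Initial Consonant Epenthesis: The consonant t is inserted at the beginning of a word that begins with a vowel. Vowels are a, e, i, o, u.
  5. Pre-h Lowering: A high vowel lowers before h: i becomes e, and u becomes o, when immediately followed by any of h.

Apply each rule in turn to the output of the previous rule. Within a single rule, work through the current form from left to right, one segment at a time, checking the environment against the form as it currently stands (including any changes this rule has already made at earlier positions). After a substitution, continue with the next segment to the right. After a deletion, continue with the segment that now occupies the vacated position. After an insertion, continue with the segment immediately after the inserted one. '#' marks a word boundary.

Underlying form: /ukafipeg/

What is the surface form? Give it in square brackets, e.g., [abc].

1 Final Devoicing: [ukafipeg] → [ukafipek]
2 Voicing Between Vowels: [ukafipek] → [ugavibek]
3 Initial Cluster Simplification: no change — [ugavibek]
4 Initial Consonant Epenthesis: [ugavibek] → [tugavibek]
5 Pre-h Lowering: no change — [tugavibek]

[tugavibek]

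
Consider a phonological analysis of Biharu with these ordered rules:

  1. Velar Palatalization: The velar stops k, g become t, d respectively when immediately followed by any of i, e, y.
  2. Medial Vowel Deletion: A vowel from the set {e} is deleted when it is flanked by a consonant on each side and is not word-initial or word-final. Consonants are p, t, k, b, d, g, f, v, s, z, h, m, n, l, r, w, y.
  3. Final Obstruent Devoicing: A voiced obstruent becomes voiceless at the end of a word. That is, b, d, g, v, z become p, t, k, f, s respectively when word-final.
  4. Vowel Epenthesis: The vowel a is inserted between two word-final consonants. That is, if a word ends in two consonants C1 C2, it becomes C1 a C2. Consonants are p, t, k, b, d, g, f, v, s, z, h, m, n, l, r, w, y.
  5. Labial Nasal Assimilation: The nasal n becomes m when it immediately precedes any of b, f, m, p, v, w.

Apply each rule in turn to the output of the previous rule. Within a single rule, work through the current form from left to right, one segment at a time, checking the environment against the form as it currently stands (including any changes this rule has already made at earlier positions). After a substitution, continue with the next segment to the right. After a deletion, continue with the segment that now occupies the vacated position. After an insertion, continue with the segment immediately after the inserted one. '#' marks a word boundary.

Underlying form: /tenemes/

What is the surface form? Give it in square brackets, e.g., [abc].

1 Velar Palatalization: no change — [tenemes]
2 Medial Vowel Deletion: [tenemes] → [tnms]
3 Final Obstruent Devoicing: no change — [tnms]
4 Vowel Epenthesis: [tnms] → [tnmas]
5 Labial Nasal Assimilation: [tnmas] → [tmmas]

[tmmas]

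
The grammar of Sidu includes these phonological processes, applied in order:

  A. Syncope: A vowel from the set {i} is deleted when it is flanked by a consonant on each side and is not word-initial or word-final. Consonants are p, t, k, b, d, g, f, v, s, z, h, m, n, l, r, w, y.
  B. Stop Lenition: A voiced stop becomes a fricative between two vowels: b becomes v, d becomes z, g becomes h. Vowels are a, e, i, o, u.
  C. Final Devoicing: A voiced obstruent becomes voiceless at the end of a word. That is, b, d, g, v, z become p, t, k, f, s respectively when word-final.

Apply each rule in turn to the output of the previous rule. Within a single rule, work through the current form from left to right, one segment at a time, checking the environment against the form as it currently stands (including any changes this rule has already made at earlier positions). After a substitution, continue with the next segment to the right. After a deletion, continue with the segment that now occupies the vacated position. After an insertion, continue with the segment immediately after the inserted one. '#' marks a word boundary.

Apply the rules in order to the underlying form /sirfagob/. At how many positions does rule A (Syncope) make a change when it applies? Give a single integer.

1

A Syncope: [sirfagob] → [srfagob]
B Stop Lenition: [srfagob] → [srfahob]
C Final Devoicing: [srfahob] → [srfahop]
Rule A changed 1 position(s).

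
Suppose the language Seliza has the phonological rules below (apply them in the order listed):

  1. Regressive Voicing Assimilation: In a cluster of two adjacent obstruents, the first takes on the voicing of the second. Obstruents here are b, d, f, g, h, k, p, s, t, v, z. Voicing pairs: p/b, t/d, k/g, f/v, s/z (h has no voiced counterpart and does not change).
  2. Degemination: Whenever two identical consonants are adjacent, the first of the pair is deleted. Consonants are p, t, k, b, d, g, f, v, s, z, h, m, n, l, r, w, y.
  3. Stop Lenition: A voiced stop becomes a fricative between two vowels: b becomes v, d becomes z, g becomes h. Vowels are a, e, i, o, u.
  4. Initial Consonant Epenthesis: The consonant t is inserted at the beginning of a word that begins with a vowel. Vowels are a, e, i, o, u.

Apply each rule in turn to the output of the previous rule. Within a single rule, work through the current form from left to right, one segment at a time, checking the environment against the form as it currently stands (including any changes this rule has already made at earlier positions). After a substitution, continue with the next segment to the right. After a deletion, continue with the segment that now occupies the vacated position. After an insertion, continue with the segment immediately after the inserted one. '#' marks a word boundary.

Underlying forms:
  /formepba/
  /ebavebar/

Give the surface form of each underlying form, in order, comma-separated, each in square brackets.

/formepba/:
  1 Regressive Voicing Assimilation: [formepba] → [formebba]
  2 Degemination: [formebba] → [formeba]
  3 Stop Lenition: [formeba] → [formeva]
  4 Initial Consonant Epenthesis: no change — [formeva]
/ebavebar/:
  1 Regressive Voicing Assimilation: no change — [ebavebar]
  2 Degemination: no change — [ebavebar]
  3 Stop Lenition: [ebavebar] → [evavevar]
  4 Initial Consonant Epenthesis: [evavevar] → [tevavevar]

[formeva], [tevavevar]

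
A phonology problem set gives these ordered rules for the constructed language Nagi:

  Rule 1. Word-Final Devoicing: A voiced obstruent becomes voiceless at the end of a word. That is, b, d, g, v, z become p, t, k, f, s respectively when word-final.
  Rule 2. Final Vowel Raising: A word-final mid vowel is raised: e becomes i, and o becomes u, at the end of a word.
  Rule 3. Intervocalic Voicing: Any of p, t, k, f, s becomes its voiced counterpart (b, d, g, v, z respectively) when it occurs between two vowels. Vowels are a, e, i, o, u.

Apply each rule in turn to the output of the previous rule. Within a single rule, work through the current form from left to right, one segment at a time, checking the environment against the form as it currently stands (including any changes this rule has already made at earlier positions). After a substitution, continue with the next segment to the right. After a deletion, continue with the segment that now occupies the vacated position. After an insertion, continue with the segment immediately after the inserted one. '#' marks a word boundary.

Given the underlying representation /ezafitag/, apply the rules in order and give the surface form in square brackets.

[ezavidak]

Rule 1 Word-Final Devoicing: [ezafitag] → [ezafitak]
Rule 2 Final Vowel Raising: no change — [ezafitak]
Rule 3 Intervocalic Voicing: [ezafitak] → [ezavidak]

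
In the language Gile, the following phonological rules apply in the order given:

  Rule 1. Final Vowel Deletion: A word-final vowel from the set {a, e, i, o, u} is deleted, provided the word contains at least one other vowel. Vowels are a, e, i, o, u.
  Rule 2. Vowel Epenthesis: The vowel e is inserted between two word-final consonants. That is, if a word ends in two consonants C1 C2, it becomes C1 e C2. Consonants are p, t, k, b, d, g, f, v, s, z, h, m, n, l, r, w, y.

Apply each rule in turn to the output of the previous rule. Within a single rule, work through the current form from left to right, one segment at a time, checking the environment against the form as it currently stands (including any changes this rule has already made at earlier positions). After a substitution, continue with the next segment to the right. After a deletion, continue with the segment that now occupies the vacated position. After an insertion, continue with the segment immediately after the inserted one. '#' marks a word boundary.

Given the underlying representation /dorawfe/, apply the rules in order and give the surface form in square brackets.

[dorawef]

Rule 1 Final Vowel Deletion: [dorawfe] → [dorawf]
Rule 2 Vowel Epenthesis: [dorawf] → [dorawef]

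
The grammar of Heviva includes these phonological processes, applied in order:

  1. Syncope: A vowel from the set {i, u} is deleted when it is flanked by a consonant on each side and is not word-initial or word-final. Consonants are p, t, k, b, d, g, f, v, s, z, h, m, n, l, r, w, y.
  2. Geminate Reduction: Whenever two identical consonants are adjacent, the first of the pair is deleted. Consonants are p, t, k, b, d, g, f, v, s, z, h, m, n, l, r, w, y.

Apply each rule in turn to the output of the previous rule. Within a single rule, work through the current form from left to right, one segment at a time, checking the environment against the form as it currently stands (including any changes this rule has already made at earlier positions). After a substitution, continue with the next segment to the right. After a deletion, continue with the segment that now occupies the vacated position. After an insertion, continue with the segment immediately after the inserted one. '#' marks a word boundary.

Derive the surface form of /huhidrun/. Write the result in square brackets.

1 Syncope: [huhidrun] → [hhdrn]
2 Geminate Reduction: [hhdrn] → [hdrn]

[hdrn]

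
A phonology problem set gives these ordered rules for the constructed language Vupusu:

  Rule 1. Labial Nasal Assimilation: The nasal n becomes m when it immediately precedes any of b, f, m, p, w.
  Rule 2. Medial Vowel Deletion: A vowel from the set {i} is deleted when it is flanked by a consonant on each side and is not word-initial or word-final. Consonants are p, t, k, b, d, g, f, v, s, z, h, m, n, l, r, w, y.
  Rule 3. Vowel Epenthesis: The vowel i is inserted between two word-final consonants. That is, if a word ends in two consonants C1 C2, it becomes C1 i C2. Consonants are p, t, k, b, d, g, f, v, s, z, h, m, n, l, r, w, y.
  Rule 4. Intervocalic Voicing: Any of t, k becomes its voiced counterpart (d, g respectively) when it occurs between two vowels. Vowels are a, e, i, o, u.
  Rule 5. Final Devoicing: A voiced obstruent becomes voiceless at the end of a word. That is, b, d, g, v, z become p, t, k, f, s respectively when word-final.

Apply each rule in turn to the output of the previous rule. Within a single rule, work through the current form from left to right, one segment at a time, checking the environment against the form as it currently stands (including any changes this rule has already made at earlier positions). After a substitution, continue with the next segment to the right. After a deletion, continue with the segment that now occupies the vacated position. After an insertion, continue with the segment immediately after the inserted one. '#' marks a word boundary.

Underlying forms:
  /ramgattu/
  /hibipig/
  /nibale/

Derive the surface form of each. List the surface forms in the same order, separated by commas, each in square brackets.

[ramgattu], [hbpik], [nbale]

/ramgattu/:
  Rule 1 Labial Nasal Assimilation: no change — [ramgattu]
  Rule 2 Medial Vowel Deletion: no change — [ramgattu]
  Rule 3 Vowel Epenthesis: no change — [ramgattu]
  Rule 4 Intervocalic Voicing: no change — [ramgattu]
  Rule 5 Final Devoicing: no change — [ramgattu]
/hibipig/:
  Rule 1 Labial Nasal Assimilation: no change — [hibipig]
  Rule 2 Medial Vowel Deletion: [hibipig] → [hbpg]
  Rule 3 Vowel Epenthesis: [hbpg] → [hbpig]
  Rule 4 Intervocalic Voicing: no change — [hbpig]
  Rule 5 Final Devoicing: [hbpig] → [hbpik]
/nibale/:
  Rule 1 Labial Nasal Assimilation: no change — [nibale]
  Rule 2 Medial Vowel Deletion: [nibale] → [nbale]
  Rule 3 Vowel Epenthesis: no change — [nbale]
  Rule 4 Intervocalic Voicing: no change — [nbale]
  Rule 5 Final Devoicing: no change — [nbale]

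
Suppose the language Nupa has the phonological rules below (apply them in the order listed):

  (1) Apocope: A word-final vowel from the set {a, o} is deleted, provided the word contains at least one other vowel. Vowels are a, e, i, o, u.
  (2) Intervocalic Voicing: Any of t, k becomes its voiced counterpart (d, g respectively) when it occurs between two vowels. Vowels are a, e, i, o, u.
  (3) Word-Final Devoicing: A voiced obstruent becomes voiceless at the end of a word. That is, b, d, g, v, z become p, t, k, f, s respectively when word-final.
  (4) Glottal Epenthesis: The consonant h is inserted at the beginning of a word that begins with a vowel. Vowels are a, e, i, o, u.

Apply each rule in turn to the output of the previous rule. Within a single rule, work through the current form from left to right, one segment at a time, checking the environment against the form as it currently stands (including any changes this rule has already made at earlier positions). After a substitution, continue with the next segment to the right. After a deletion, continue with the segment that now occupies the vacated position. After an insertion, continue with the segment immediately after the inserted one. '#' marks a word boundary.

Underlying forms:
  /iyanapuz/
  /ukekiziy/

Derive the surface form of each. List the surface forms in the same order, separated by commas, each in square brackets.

/iyanapuz/:
  (1) Apocope: no change — [iyanapuz]
  (2) Intervocalic Voicing: no change — [iyanapuz]
  (3) Word-Final Devoicing: [iyanapuz] → [iyanapus]
  (4) Glottal Epenthesis: [iyanapus] → [hiyanapus]
/ukekiziy/:
  (1) Apocope: no change — [ukekiziy]
  (2) Intervocalic Voicing: [ukekiziy] → [ugegiziy]
  (3) Word-Final Devoicing: no change — [ugegiziy]
  (4) Glottal Epenthesis: [ugegiziy] → [hugegiziy]

[hiyanapus], [hugegiziy]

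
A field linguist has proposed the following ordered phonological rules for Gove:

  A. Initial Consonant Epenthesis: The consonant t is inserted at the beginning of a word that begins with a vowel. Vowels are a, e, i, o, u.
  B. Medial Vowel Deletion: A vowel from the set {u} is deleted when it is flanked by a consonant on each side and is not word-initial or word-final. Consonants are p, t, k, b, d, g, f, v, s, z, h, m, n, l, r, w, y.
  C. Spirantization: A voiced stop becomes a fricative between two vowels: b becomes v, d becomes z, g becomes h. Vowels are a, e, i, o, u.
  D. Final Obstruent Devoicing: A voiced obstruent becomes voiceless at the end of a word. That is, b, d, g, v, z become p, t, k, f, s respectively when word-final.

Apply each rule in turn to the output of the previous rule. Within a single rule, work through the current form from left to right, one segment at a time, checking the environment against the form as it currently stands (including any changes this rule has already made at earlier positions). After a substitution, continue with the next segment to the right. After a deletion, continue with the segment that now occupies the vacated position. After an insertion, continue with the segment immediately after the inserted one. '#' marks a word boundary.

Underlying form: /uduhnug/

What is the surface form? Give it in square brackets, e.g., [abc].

[tdhnk]

A Initial Consonant Epenthesis: [uduhnug] → [tuduhnug]
B Medial Vowel Deletion: [tuduhnug] → [tdhng]
C Spirantization: no change — [tdhng]
D Final Obstruent Devoicing: [tdhng] → [tdhnk]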